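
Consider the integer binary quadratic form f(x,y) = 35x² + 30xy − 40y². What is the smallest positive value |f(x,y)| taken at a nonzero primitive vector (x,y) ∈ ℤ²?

river: ρ → (-40,50,25)
river: ρ → (25,50,-40)
river: ρ → (-40,30,35)
river: ρ → (35,40,-35)
river: ρ → (-35,30,40)
river: ρ → (40,50,-25)
river: ρ → (-25,50,40)
river: ρ → (40,30,-35)
river: ρ → (-35,40,35)
river: ρ → (35,30,-40)
closes: descent 0, river 10
min |a| on river = 25

25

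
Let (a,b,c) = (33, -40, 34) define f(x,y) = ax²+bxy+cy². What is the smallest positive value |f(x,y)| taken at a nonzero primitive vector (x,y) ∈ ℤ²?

translate: b→26 (≡-40 mod 66), so (33,-40,34)→(33,26,27)
flip: (33,26,27)→(27,-26,33)
reduced (well bottom): (27,-26,33) with a≤c, −a<b≤a
well minimum = a = 27

27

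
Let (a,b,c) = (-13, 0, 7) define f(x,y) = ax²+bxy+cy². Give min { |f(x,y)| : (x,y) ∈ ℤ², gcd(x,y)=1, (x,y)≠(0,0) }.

descent: ρ → (7,14,-6)  [lands on river]
river: ρ → (-6,10,11)
river: ρ → (11,12,-5)
river: ρ → (-5,18,2)
river: ρ → (2,18,-5)
river: ρ → (-5,12,11)
river: ρ → (11,10,-6)
river: ρ → (-6,14,7)
closes: descent 1, river 8
min |a| on river = 2

2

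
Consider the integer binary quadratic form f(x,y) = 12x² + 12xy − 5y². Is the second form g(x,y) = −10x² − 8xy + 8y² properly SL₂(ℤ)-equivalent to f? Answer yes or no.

D₁ = 384, D₂ = 384
river cycle of f (length 4): (-5, 18, 3), (3, 18, -5), (-5, 12, 12), (12, 12, -5)
river cycle of g (length 4): (8, 8, -10), (-10, 12, 6), (6, 12, -10), (-10, 8, 8)
cycles differ ⇒ inequivalent

no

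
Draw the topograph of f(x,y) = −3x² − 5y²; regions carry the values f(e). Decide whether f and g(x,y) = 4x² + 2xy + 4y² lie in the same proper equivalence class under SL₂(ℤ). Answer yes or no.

D₁ = -60, D₂ = -60
f is negative-definite; reduce −f:
−f: reduced (well bottom): (3,0,5) with a≤c, −a<b≤a
flip sign back: reduced form of f is (-3,0,-5)
g: reduced (well bottom): (4,2,4) with a≤c, −a<b≤a
reduced forms (-3, 0, -5) vs (4, 2, 4) ⇒ inequivalent

no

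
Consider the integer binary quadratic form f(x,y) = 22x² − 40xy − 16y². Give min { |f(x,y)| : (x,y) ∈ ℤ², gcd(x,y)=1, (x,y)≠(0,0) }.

descent: ρ → (-16,40,22)  [lands on river]
river: ρ → (22,48,-8)
river: ρ → (-8,48,22)
river: ρ → (22,40,-16)
river: ρ → (-16,24,38)
river: ρ → (38,52,-2)
river: ρ → (-2,52,38)
river: ρ → (38,24,-16)
closes: descent 1, river 8
min |a| on river = 2

2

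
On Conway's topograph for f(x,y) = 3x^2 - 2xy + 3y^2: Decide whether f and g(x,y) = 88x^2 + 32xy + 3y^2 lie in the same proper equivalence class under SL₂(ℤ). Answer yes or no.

D₁ = -32, D₂ = -32
f: flip: (3,-2,3)→(3,2,3)
f: reduced (well bottom): (3,2,3) with a≤c, −a<b≤a
g: flip: (88,32,3)→(3,-32,88)
g: translate: b→-2 (≡-32 mod 6), so (3,-32,88)→(3,-2,3)
g: flip: (3,-2,3)→(3,2,3)
g: reduced (well bottom): (3,2,3) with a≤c, −a<b≤a
reduced forms (3, 2, 3) vs (3, 2, 3) ⇒ equivalent

yes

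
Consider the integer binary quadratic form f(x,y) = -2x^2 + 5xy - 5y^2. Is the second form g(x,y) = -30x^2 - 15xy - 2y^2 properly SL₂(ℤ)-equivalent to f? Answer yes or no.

D₁ = -15, D₂ = -15
f is negative-definite; reduce −f:
−f: translate: b→-1 (≡-5 mod 4), so (2,-5,5)→(2,-1,2)
−f: flip: (2,-1,2)→(2,1,2)
−f: reduced (well bottom): (2,1,2) with a≤c, −a<b≤a
flip sign back: reduced form of f is (-2,-1,-2)
g is negative-definite; reduce −g:
−g: flip: (30,15,2)→(2,-15,30)
−g: translate: b→1 (≡-15 mod 4), so (2,-15,30)→(2,1,2)
−g: reduced (well bottom): (2,1,2) with a≤c, −a<b≤a
flip sign back: reduced form of g is (-2,-1,-2)
reduced forms (-2, -1, -2) vs (-2, -1, -2) ⇒ equivalent

yes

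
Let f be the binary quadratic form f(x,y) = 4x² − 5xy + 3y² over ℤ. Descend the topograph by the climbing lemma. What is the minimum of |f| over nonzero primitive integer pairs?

translate: b→3 (≡-5 mod 8), so (4,-5,3)→(4,3,2)
flip: (4,3,2)→(2,-3,4)
translate: b→1 (≡-3 mod 4), so (2,-3,4)→(2,1,3)
reduced (well bottom): (2,1,3) with a≤c, −a<b≤a
well minimum = a = 2

2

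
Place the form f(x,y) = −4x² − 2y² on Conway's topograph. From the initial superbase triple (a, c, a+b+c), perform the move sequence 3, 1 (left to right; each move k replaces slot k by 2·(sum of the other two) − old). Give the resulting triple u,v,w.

start (-4,-2,-6) = (f(1,0),f(0,1),f(1,1))
replace slot 3: 2·((-4)+(-2)) − (-6) = -6 → (-4,-2,-6)
replace slot 1: 2·((-2)+(-6)) − (-4) = -12 → (-12,-2,-6)

-12,-2,-6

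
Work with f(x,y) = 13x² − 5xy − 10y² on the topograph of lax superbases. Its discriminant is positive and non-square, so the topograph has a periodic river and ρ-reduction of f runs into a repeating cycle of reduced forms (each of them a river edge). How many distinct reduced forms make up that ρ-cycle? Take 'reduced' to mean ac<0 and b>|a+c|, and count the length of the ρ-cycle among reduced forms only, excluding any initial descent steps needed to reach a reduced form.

D = 545, ⌊√D⌋ = 23
descent: ρ → (-10,5,13)  [lands on river]
river: ρ → (13,21,-2)
river: ρ → (-2,23,2)
river: ρ → (2,21,-13)
river: ρ → (-13,5,10)
river: ρ → (10,15,-8)
river: ρ → (-8,17,8)
river: ρ → (8,15,-10)
ρ-cycle length = 8 (tail of 1 descent step not counted)

8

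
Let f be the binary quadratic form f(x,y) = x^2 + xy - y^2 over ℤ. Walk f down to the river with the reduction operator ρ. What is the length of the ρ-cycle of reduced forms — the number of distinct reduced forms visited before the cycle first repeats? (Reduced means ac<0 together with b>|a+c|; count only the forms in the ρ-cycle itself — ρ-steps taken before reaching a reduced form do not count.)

D = 5, ⌊√D⌋ = 2
river: ρ → (-1,1,1)
river: ρ → (1,1,-1)
ρ-cycle length = 2 (tail of 0 descent steps not counted)

2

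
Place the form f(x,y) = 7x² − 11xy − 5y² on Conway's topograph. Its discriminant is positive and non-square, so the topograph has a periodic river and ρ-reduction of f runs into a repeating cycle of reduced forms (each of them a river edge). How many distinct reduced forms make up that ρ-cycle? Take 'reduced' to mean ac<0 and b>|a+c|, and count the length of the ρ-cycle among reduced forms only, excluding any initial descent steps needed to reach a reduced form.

D = 261, ⌊√D⌋ = 16
descent: ρ → (-5,11,7)  [lands on river]
river: ρ → (7,3,-9)
river: ρ → (-9,15,1)
river: ρ → (1,15,-9)
river: ρ → (-9,3,7)
river: ρ → (7,11,-5)
river: ρ → (-5,9,9)
river: ρ → (9,9,-5)
ρ-cycle length = 8 (tail of 1 descent step not counted)

8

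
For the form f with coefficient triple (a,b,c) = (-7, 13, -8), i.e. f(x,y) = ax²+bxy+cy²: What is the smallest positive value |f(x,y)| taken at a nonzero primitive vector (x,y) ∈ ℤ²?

translate: b→1 (≡-13 mod 14), so (7,-13,8)→(7,1,2)
flip: (7,1,2)→(2,-1,7)
reduced (well bottom): (2,-1,7) with a≤c, −a<b≤a
well minimum |f| = |-2| = 2 (negative-definite)

2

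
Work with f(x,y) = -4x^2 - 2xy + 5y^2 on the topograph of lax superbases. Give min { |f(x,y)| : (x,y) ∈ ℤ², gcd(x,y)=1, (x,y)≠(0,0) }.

descent: ρ → (5,2,-4)  [lands on river]
river: ρ → (-4,6,3)
river: ρ → (3,6,-4)
river: ρ → (-4,2,5)
river: ρ → (5,8,-1)
river: ρ → (-1,8,5)
closes: descent 1, river 6
min |a| on river = 1

1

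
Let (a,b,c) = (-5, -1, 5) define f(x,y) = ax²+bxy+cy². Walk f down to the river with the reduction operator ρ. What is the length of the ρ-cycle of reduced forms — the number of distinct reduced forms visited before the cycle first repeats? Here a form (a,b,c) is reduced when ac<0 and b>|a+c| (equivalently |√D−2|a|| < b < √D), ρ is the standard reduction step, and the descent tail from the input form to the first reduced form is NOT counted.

D = 101, ⌊√D⌋ = 10
descent: ρ → (5,1,-5)  [lands on river]
river: ρ → (-5,9,1)
river: ρ → (1,9,-5)
river: ρ → (-5,1,5)
river: ρ → (5,9,-1)
river: ρ → (-1,9,5)
ρ-cycle length = 6 (tail of 1 descent step not counted)

6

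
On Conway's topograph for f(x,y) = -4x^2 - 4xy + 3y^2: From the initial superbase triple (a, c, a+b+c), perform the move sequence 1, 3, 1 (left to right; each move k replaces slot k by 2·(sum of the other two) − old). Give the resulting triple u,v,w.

start (-4,3,-5) = (f(1,0),f(0,1),f(1,1))
replace slot 1: 2·(3+(-5)) − (-4) = 0 → (0,3,-5)
replace slot 3: 2·(0+3) − (-5) = 11 → (0,3,11)
replace slot 1: 2·(3+11) − 0 = 28 → (28,3,11)

28,3,11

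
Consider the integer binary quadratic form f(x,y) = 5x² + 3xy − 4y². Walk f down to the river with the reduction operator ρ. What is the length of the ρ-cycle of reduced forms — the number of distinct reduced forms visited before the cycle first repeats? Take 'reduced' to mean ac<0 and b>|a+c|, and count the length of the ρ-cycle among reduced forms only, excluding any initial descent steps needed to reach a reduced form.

D = 89, ⌊√D⌋ = 9
river: ρ → (-4,5,4)
river: ρ → (4,3,-5)
river: ρ → (-5,7,2)
river: ρ → (2,9,-1)
river: ρ → (-1,9,2)
river: ρ → (2,7,-5)
river: ρ → (-5,3,4)
river: ρ → (4,5,-4)
river: ρ → (-4,3,5)
river: ρ → (5,7,-2)
river: ρ → (-2,9,1)
river: ρ → (1,9,-2)
river: ρ → (-2,7,5)
river: ρ → (5,3,-4)
ρ-cycle length = 14 (tail of 0 descent steps not counted)

14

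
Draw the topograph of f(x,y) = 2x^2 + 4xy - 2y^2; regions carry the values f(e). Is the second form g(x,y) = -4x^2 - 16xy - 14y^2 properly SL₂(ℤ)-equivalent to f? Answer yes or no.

D₁ = 32, D₂ = 32
river cycle of f (length 2): (-2, 4, 2), (2, 4, -2)
river cycle of g (length 2): (-2, 4, 2), (2, 4, -2)
cycles coincide ⇒ equivalent

yes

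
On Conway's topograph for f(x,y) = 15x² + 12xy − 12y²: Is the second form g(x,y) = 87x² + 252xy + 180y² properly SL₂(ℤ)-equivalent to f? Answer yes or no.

D₁ = 864, D₂ = 864
river cycle of f (length 4): (-12, 12, 15), (15, 18, -9), (-9, 18, 15), (15, 12, -12)
river cycle of g (length 4): (15, 12, -12), (-12, 12, 15), (15, 18, -9), (-9, 18, 15)
cycles coincide ⇒ equivalent

yes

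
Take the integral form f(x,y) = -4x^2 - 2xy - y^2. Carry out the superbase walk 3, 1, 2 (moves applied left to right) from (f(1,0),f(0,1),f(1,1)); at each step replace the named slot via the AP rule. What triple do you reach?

start (-4,-1,-7) = (f(1,0),f(0,1),f(1,1))
replace slot 3: 2·((-4)+(-1)) − (-7) = -3 → (-4,-1,-3)
replace slot 1: 2·((-1)+(-3)) − (-4) = -4 → (-4,-1,-3)
replace slot 2: 2·((-4)+(-3)) − (-1) = -13 → (-4,-13,-3)

-4,-13,-3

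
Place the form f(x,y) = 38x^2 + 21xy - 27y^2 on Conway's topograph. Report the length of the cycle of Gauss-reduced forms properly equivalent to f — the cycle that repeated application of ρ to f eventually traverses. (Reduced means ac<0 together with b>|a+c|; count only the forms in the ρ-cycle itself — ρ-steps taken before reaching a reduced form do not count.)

D = 4545, ⌊√D⌋ = 67
river: ρ → (-27,33,32)
river: ρ → (32,31,-28)
river: ρ → (-28,25,35)
river: ρ → (35,45,-18)
river: ρ → (-18,63,8)
river: ρ → (8,65,-10)
river: ρ → (-10,55,38)
river: ρ → (38,21,-27)
ρ-cycle length = 8 (tail of 0 descent steps not counted)

8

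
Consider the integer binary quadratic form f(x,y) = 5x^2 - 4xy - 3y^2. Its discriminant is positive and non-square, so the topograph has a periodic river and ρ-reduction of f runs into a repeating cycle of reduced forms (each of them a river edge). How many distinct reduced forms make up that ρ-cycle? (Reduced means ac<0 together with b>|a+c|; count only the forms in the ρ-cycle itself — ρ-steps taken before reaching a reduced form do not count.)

D = 76, ⌊√D⌋ = 8
descent: ρ → (-3,4,5)  [lands on river]
river: ρ → (5,6,-2)
river: ρ → (-2,6,5)
river: ρ → (5,4,-3)
river: ρ → (-3,8,1)
river: ρ → (1,8,-3)
ρ-cycle length = 6 (tail of 1 descent step not counted)

6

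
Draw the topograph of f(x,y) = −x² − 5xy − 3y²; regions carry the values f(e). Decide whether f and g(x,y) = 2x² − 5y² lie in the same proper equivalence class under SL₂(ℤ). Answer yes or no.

D₁ = 13, D₂ = 40
discriminants differ ⇒ not SL₂(ℤ)-equivalent

no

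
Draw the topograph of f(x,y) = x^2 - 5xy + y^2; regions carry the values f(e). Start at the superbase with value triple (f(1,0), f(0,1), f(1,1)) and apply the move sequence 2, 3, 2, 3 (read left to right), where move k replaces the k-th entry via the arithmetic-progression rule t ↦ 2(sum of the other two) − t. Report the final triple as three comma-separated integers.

start (1,1,-3) = (f(1,0),f(0,1),f(1,1))
replace slot 2: 2·(1+(-3)) − 1 = -5 → (1,-5,-3)
replace slot 3: 2·(1+(-5)) − (-3) = -5 → (1,-5,-5)
replace slot 2: 2·(1+(-5)) − (-5) = -3 → (1,-3,-5)
replace slot 3: 2·(1+(-3)) − (-5) = 1 → (1,-3,1)

1,-3,1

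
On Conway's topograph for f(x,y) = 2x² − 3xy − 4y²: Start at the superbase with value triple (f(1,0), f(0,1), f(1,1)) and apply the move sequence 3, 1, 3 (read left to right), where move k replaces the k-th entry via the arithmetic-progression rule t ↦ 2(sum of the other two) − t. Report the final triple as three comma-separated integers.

start (2,-4,-5) = (f(1,0),f(0,1),f(1,1))
replace slot 3: 2·(2+(-4)) − (-5) = 1 → (2,-4,1)
replace slot 1: 2·((-4)+1) − 2 = -8 → (-8,-4,1)
replace slot 3: 2·((-8)+(-4)) − 1 = -25 → (-8,-4,-25)

-8,-4,-25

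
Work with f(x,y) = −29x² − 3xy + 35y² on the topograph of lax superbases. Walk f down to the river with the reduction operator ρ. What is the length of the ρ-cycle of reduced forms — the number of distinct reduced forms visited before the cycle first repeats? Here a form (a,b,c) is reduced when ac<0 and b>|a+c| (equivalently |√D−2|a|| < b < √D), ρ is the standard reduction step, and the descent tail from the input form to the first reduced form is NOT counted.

D = 4069, ⌊√D⌋ = 63
descent: ρ → (35,3,-29)
descent: ρ → (-29,55,9)  [lands on river]
river: ρ → (9,53,-35)
river: ρ → (-35,17,27)
river: ρ → (27,37,-25)
river: ρ → (-25,63,1)
river: ρ → (1,63,-25)
river: ρ → (-25,37,27)
river: ρ → (27,17,-35)
river: ρ → (-35,53,9)
river: ρ → (9,55,-29)
river: ρ → (-29,61,3)
river: ρ → (3,59,-49)
river: ρ → (-49,39,13)
river: ρ → (13,39,-49)
river: ρ → (-49,59,3)
river: ρ → (3,61,-29)
ρ-cycle length = 16 (tail of 2 descent steps not counted)

16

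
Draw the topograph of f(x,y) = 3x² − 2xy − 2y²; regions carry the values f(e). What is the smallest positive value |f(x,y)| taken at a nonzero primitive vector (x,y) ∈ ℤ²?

descent: ρ → (-2,2,3)  [lands on river]
river: ρ → (3,4,-1)
river: ρ → (-1,4,3)
river: ρ → (3,2,-2)
closes: descent 1, river 4
min |a| on river = 1

1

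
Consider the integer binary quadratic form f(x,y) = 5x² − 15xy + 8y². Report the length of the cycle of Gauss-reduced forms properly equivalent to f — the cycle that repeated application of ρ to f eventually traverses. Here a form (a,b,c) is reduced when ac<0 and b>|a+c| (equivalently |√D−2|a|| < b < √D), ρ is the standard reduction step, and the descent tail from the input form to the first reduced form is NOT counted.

D = 65, ⌊√D⌋ = 8
descent: ρ → (8,-1,-2)
descent: ρ → (-2,5,5)  [lands on river]
river: ρ → (5,5,-2)
river: ρ → (-2,7,2)
river: ρ → (2,5,-5)
river: ρ → (-5,5,2)
river: ρ → (2,7,-2)
ρ-cycle length = 6 (tail of 2 descent steps not counted)

6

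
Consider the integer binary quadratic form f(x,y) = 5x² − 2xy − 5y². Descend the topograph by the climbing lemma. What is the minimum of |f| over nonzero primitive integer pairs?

descent: ρ → (-5,2,5)  [lands on river]
river: ρ → (5,8,-2)
river: ρ → (-2,8,5)
river: ρ → (5,2,-5)
river: ρ → (-5,8,2)
river: ρ → (2,8,-5)
closes: descent 1, river 6
min |a| on river = 2

2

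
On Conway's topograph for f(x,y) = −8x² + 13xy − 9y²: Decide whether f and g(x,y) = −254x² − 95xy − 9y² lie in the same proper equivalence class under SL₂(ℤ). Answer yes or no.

D₁ = -119, D₂ = -119
f is negative-definite; reduce −f:
−f: translate: b→3 (≡-13 mod 16), so (8,-13,9)→(8,3,4)
−f: flip: (8,3,4)→(4,-3,8)
−f: reduced (well bottom): (4,-3,8) with a≤c, −a<b≤a
flip sign back: reduced form of f is (-4,3,-8)
g is negative-definite; reduce −g:
−g: flip: (254,95,9)→(9,-95,254)
−g: translate: b→-5 (≡-95 mod 18), so (9,-95,254)→(9,-5,4)
−g: flip: (9,-5,4)→(4,5,9)
−g: translate: b→-3 (≡5 mod 8), so (4,5,9)→(4,-3,8)
−g: reduced (well bottom): (4,-3,8) with a≤c, −a<b≤a
flip sign back: reduced form of g is (-4,3,-8)
reduced forms (-4, 3, -8) vs (-4, 3, -8) ⇒ equivalent

yes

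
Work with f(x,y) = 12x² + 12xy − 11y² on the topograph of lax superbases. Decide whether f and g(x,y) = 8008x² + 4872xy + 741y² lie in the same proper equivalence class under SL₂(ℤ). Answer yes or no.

D₁ = 672, D₂ = 672
river cycle of f (length 6): (-11, 10, 13), (13, 16, -8), (-8, 16, 13), (13, 10, -11), (-11, 12, 12), (12, 12, -11)
river cycle of g (length 6): (12, 12, -11), (-11, 10, 13), (13, 16, -8), (-8, 16, 13), (13, 10, -11), (-11, 12, 12)
cycles coincide ⇒ equivalent

yes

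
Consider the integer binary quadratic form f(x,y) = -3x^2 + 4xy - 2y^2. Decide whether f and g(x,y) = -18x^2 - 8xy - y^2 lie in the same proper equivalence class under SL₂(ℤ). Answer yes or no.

D₁ = -8, D₂ = -8
f is negative-definite; reduce −f:
−f: translate: b→2 (≡-4 mod 6), so (3,-4,2)→(3,2,1)
−f: flip: (3,2,1)→(1,-2,3)
−f: translate: b→0 (≡-2 mod 2), so (1,-2,3)→(1,0,2)
−f: reduced (well bottom): (1,0,2) with a≤c, −a<b≤a
flip sign back: reduced form of f is (-1,0,-2)
g is negative-definite; reduce −g:
−g: flip: (18,8,1)→(1,-8,18)
−g: translate: b→0 (≡-8 mod 2), so (1,-8,18)→(1,0,2)
−g: reduced (well bottom): (1,0,2) with a≤c, −a<b≤a
flip sign back: reduced form of g is (-1,0,-2)
reduced forms (-1, 0, -2) vs (-1, 0, -2) ⇒ equivalent

yes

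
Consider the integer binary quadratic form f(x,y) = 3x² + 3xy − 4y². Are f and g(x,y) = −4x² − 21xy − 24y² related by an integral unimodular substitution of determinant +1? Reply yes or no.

D₁ = 57, D₂ = 57
river cycle of f (length 6): (-4, 5, 2), (2, 7, -1), (-1, 7, 2), (2, 5, -4), (-4, 3, 3), (3, 3, -4)
river cycle of g (length 6): (-4, 3, 3), (3, 3, -4), (-4, 5, 2), (2, 7, -1), (-1, 7, 2), (2, 5, -4)
cycles coincide ⇒ equivalent

yes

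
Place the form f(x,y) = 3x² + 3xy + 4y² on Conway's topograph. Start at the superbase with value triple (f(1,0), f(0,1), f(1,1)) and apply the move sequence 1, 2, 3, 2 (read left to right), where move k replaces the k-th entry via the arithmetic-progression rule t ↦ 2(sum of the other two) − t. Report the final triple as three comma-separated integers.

start (3,4,10) = (f(1,0),f(0,1),f(1,1))
replace slot 1: 2·(4+10) − 3 = 25 → (25,4,10)
replace slot 2: 2·(25+10) − 4 = 66 → (25,66,10)
replace slot 3: 2·(25+66) − 10 = 172 → (25,66,172)
replace slot 2: 2·(25+172) − 66 = 328 → (25,328,172)

25,328,172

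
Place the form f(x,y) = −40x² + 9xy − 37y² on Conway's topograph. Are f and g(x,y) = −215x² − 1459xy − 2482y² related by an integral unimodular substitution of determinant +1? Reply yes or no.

D₁ = -5839, D₂ = -5839
f is negative-definite; reduce −f:
−f: flip: (40,-9,37)→(37,9,40)
−f: reduced (well bottom): (37,9,40) with a≤c, −a<b≤a
flip sign back: reduced form of f is (-37,-9,-40)
g is negative-definite; reduce −g:
−g: translate: b→169 (≡1459 mod 430), so (215,1459,2482)→(215,169,40)
−g: flip: (215,169,40)→(40,-169,215)
−g: translate: b→-9 (≡-169 mod 80), so (40,-169,215)→(40,-9,37)
−g: flip: (40,-9,37)→(37,9,40)
−g: reduced (well bottom): (37,9,40) with a≤c, −a<b≤a
flip sign back: reduced form of g is (-37,-9,-40)
reduced forms (-37, -9, -40) vs (-37, -9, -40) ⇒ equivalent

yes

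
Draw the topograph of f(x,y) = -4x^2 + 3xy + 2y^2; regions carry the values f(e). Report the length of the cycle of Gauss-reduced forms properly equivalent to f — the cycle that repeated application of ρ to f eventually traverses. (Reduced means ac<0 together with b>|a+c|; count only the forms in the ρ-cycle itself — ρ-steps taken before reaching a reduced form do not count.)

D = 41, ⌊√D⌋ = 6
river: ρ → (2,5,-2)
river: ρ → (-2,3,4)
river: ρ → (4,5,-1)
river: ρ → (-1,5,4)
river: ρ → (4,3,-2)
river: ρ → (-2,5,2)
river: ρ → (2,3,-4)
river: ρ → (-4,5,1)
river: ρ → (1,5,-4)
river: ρ → (-4,3,2)
ρ-cycle length = 10 (tail of 0 descent steps not counted)

10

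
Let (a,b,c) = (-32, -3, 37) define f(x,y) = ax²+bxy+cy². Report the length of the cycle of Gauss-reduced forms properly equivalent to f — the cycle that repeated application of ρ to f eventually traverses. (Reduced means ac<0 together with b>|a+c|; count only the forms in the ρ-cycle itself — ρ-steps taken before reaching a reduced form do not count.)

D = 4745, ⌊√D⌋ = 68
descent: ρ → (37,3,-32)
descent: ρ → (-32,61,8)  [lands on river]
river: ρ → (8,67,-8)
river: ρ → (-8,61,32)
river: ρ → (32,67,-2)
river: ρ → (-2,65,65)
river: ρ → (65,65,-2)
river: ρ → (-2,67,32)
river: ρ → (32,61,-8)
river: ρ → (-8,67,8)
river: ρ → (8,61,-32)
river: ρ → (-32,67,2)
river: ρ → (2,65,-65)
river: ρ → (-65,65,2)
river: ρ → (2,67,-32)
ρ-cycle length = 14 (tail of 2 descent steps not counted)

14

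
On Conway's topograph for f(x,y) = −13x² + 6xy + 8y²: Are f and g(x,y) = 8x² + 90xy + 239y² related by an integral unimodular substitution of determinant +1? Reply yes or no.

D₁ = 452, D₂ = 452
river cycle of f (length 18): (8, 10, -11), (-11, 12, 7), (7, 16, -7), (-7, 12, 11), (11, 10, -8), (-8, 6, 13), (13, 20, -1), (-1, 20, 13), (13, 6, -8), (-8, 10, 11), … (8 more)
river cycle of g (length 18): (8, 10, -11), (-11, 12, 7), (7, 16, -7), (-7, 12, 11), (11, 10, -8), (-8, 6, 13), (13, 20, -1), (-1, 20, 13), (13, 6, -8), (-8, 10, 11), … (8 more)
cycles coincide ⇒ equivalent

yes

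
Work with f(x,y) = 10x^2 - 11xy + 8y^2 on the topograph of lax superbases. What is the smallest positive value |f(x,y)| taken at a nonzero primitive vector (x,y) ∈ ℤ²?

translate: b→9 (≡-11 mod 20), so (10,-11,8)→(10,9,7)
flip: (10,9,7)→(7,-9,10)
translate: b→5 (≡-9 mod 14), so (7,-9,10)→(7,5,8)
reduced (well bottom): (7,5,8) with a≤c, −a<b≤a
well minimum = a = 7

7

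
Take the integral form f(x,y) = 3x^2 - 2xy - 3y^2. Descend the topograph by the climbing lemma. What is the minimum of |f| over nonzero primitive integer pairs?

descent: ρ → (-3,2,3)  [lands on river]
river: ρ → (3,4,-2)
river: ρ → (-2,4,3)
river: ρ → (3,2,-3)
river: ρ → (-3,4,2)
river: ρ → (2,4,-3)
closes: descent 1, river 6
min |a| on river = 2

2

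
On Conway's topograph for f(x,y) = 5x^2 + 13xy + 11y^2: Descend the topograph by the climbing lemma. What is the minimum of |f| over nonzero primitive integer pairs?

translate: b→3 (≡13 mod 10), so (5,13,11)→(5,3,3)
flip: (5,3,3)→(3,-3,5)
translate: b→3 (≡-3 mod 6), so (3,-3,5)→(3,3,5)
reduced (well bottom): (3,3,5) with a≤c, −a<b≤a
well minimum = a = 3

3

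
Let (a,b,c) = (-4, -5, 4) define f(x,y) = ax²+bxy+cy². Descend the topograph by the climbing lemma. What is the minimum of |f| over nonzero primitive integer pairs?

descent: ρ → (4,5,-4)  [lands on river]
river: ρ → (-4,3,5)
river: ρ → (5,7,-2)
river: ρ → (-2,9,1)
river: ρ → (1,9,-2)
river: ρ → (-2,7,5)
river: ρ → (5,3,-4)
river: ρ → (-4,5,4)
river: ρ → (4,3,-5)
river: ρ → (-5,7,2)
river: ρ → (2,9,-1)
river: ρ → (-1,9,2)
river: ρ → (2,7,-5)
river: ρ → (-5,3,4)
closes: descent 1, river 14
min |a| on river = 1

1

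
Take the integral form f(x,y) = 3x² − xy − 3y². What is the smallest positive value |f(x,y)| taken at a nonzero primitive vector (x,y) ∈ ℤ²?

descent: ρ → (-3,1,3)  [lands on river]
river: ρ → (3,5,-1)
river: ρ → (-1,5,3)
river: ρ → (3,1,-3)
river: ρ → (-3,5,1)
river: ρ → (1,5,-3)
closes: descent 1, river 6
min |a| on river = 1

1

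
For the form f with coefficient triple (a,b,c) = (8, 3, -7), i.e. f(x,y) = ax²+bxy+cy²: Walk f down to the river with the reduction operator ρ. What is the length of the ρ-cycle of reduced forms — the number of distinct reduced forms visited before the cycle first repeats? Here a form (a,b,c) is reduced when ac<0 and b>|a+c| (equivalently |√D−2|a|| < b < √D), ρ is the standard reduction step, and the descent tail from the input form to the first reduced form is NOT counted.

D = 233, ⌊√D⌋ = 15
river: ρ → (-7,11,4)
river: ρ → (4,13,-4)
river: ρ → (-4,11,7)
river: ρ → (7,3,-8)
river: ρ → (-8,13,2)
river: ρ → (2,15,-1)
river: ρ → (-1,15,2)
river: ρ → (2,13,-8)
river: ρ → (-8,3,7)
river: ρ → (7,11,-4)
river: ρ → (-4,13,4)
river: ρ → (4,11,-7)
river: ρ → (-7,3,8)
river: ρ → (8,13,-2)
river: ρ → (-2,15,1)
river: ρ → (1,15,-2)
river: ρ → (-2,13,8)
river: ρ → (8,3,-7)
ρ-cycle length = 18 (tail of 0 descent steps not counted)

18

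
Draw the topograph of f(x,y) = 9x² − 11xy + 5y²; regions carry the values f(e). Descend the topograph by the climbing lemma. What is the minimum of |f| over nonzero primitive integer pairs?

translate: b→7 (≡-11 mod 18), so (9,-11,5)→(9,7,3)
flip: (9,7,3)→(3,-7,9)
translate: b→-1 (≡-7 mod 6), so (3,-7,9)→(3,-1,5)
reduced (well bottom): (3,-1,5) with a≤c, −a<b≤a
well minimum = a = 3

3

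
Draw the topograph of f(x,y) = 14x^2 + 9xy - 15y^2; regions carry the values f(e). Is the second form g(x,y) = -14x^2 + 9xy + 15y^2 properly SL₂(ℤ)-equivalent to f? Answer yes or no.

D₁ = 921, D₂ = 921
river cycle of f (length 34): (-15, 21, 8), (8, 27, -6), (-6, 21, 20), (20, 19, -7), (-7, 23, 14), (14, 5, -16), (-16, 27, 3), (3, 27, -16), (-16, 5, 14), (14, 23, -7), … (24 more)
river cycle of g (length 34): (15, 21, -8), (-8, 27, 6), (6, 21, -20), (-20, 19, 7), (7, 23, -14), (-14, 5, 16), (16, 27, -3), (-3, 27, 16), (16, 5, -14), (-14, 23, 7), … (24 more)
cycles differ ⇒ inequivalent

no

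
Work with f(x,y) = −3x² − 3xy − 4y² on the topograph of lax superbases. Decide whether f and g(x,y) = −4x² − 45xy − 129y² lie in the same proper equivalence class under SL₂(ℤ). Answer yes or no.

D₁ = -39, D₂ = -39
f is negative-definite; reduce −f:
−f: reduced (well bottom): (3,3,4) with a≤c, −a<b≤a
flip sign back: reduced form of f is (-3,-3,-4)
g is negative-definite; reduce −g:
−g: translate: b→-3 (≡45 mod 8), so (4,45,129)→(4,-3,3)
−g: flip: (4,-3,3)→(3,3,4)
−g: reduced (well bottom): (3,3,4) with a≤c, −a<b≤a
flip sign back: reduced form of g is (-3,-3,-4)
reduced forms (-3, -3, -4) vs (-3, -3, -4) ⇒ equivalent

yes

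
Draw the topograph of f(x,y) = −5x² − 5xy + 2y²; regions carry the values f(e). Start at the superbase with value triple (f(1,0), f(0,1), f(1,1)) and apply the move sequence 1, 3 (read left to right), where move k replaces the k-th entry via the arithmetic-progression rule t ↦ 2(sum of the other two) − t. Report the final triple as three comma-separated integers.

start (-5,2,-8) = (f(1,0),f(0,1),f(1,1))
replace slot 1: 2·(2+(-8)) − (-5) = -7 → (-7,2,-8)
replace slot 3: 2·((-7)+2) − (-8) = -2 → (-7,2,-2)

-7,2,-2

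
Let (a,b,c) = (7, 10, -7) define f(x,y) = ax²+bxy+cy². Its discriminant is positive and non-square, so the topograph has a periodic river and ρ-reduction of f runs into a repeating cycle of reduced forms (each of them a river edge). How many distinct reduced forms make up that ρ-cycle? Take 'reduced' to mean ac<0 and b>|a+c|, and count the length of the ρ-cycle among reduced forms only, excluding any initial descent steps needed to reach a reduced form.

D = 296, ⌊√D⌋ = 17
river: ρ → (-7,4,10)
river: ρ → (10,16,-1)
river: ρ → (-1,16,10)
river: ρ → (10,4,-7)
river: ρ → (-7,10,7)
river: ρ → (7,4,-10)
river: ρ → (-10,16,1)
river: ρ → (1,16,-10)
river: ρ → (-10,4,7)
river: ρ → (7,10,-7)
ρ-cycle length = 10 (tail of 0 descent steps not counted)

10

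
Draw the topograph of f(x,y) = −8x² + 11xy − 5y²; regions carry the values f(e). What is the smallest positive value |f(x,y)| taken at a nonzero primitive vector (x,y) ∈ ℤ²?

translate: b→5 (≡-11 mod 16), so (8,-11,5)→(8,5,2)
flip: (8,5,2)→(2,-5,8)
translate: b→-1 (≡-5 mod 4), so (2,-5,8)→(2,-1,5)
reduced (well bottom): (2,-1,5) with a≤c, −a<b≤a
well minimum |f| = |-2| = 2 (negative-definite)

2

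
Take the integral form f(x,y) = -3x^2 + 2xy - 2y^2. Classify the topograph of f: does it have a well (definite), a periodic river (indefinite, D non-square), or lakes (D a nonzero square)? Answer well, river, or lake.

D = b²−4ac = 2² − 4·(-3)·(-2) = -20
D < 0 ⇒ definite ⇒ every region one sign ⇒ single well

well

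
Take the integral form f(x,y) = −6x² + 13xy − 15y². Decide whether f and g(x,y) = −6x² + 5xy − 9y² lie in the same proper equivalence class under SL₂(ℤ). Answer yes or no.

D₁ = -191, D₂ = -191
f is negative-definite; reduce −f:
−f: translate: b→-1 (≡-13 mod 12), so (6,-13,15)→(6,-1,8)
−f: reduced (well bottom): (6,-1,8) with a≤c, −a<b≤a
flip sign back: reduced form of f is (-6,1,-8)
g is negative-definite; reduce −g:
−g: reduced (well bottom): (6,-5,9) with a≤c, −a<b≤a
flip sign back: reduced form of g is (-6,5,-9)
reduced forms (-6, 1, -8) vs (-6, 5, -9) ⇒ inequivalent

no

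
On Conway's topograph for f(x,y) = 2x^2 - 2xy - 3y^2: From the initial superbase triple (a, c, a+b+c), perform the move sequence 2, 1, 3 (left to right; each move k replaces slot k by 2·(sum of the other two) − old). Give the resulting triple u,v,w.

start (2,-3,-3) = (f(1,0),f(0,1),f(1,1))
replace slot 2: 2·(2+(-3)) − (-3) = 1 → (2,1,-3)
replace slot 1: 2·(1+(-3)) − 2 = -6 → (-6,1,-3)
replace slot 3: 2·((-6)+1) − (-3) = -7 → (-6,1,-7)

-6,1,-7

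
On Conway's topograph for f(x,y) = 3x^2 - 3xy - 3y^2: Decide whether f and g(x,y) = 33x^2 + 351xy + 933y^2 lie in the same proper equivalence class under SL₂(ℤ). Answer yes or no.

D₁ = 45, D₂ = 45
river cycle of f (length 2): (-3, 3, 3), (3, 3, -3)
river cycle of g (length 2): (3, 3, -3), (-3, 3, 3)
cycles coincide ⇒ equivalent

yes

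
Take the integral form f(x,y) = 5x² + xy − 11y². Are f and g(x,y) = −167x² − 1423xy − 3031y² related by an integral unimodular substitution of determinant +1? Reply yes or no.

D₁ = 221, D₂ = 221
river cycle of f (length 4): (5, 11, -5), (-5, 9, 7), (7, 5, -7), (-7, 9, 5)
river cycle of g (length 4): (5, 11, -5), (-5, 9, 7), (7, 5, -7), (-7, 9, 5)
cycles coincide ⇒ equivalent

yes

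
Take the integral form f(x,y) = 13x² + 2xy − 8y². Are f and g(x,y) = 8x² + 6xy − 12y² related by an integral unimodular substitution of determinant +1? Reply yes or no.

D₁ = 420, D₂ = 420
river cycle of f (length 4): (-8, 14, 7), (7, 14, -8), (-8, 18, 3), (3, 18, -8)
river cycle of g (length 6): (-12, 18, 2), (2, 18, -12), (-12, 6, 8), (8, 10, -10), (-10, 10, 8), (8, 6, -12)
cycles differ ⇒ inequivalent

no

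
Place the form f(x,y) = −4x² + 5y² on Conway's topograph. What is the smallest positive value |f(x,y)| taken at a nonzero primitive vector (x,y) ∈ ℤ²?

descent: ρ → (5,0,-4)
descent: ρ → (-4,8,1)  [lands on river]
river: ρ → (1,8,-4)
closes: descent 2, river 2
min |a| on river = 1

1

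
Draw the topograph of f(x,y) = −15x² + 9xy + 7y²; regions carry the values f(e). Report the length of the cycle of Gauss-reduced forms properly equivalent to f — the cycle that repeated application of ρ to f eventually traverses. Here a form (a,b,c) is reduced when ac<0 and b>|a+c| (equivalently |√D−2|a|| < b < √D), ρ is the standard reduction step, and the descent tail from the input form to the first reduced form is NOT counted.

D = 501, ⌊√D⌋ = 22
river: ρ → (7,19,-5)
river: ρ → (-5,21,3)
river: ρ → (3,21,-5)
river: ρ → (-5,19,7)
river: ρ → (7,9,-15)
river: ρ → (-15,21,1)
river: ρ → (1,21,-15)
river: ρ → (-15,9,7)
ρ-cycle length = 8 (tail of 0 descent steps not counted)

8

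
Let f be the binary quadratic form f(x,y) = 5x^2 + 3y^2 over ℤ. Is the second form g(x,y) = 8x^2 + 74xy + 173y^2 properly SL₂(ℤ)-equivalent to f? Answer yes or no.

D₁ = -60, D₂ = -60
f: flip: (5,0,3)→(3,0,5)
f: reduced (well bottom): (3,0,5) with a≤c, −a<b≤a
g: translate: b→-6 (≡74 mod 16), so (8,74,173)→(8,-6,3)
g: flip: (8,-6,3)→(3,6,8)
g: translate: b→0 (≡6 mod 6), so (3,6,8)→(3,0,5)
g: reduced (well bottom): (3,0,5) with a≤c, −a<b≤a
reduced forms (3, 0, 5) vs (3, 0, 5) ⇒ equivalent

yes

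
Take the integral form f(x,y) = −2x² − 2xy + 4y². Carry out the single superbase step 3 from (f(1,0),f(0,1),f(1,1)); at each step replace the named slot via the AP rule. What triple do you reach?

start (-2,4,0) = (f(1,0),f(0,1),f(1,1))
replace slot 3: 2·((-2)+4) − 0 = 4 → (-2,4,4)

-2,4,4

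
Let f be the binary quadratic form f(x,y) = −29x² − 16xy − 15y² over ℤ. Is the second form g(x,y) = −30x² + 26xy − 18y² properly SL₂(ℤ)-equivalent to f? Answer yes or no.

D₁ = -1484, D₂ = -1484
f is negative-definite; reduce −f:
−f: flip: (29,16,15)→(15,-16,29)
−f: translate: b→14 (≡-16 mod 30), so (15,-16,29)→(15,14,28)
−f: reduced (well bottom): (15,14,28) with a≤c, −a<b≤a
flip sign back: reduced form of f is (-15,-14,-28)
g is negative-definite; reduce −g:
−g: flip: (30,-26,18)→(18,26,30)
−g: translate: b→-10 (≡26 mod 36), so (18,26,30)→(18,-10,22)
−g: reduced (well bottom): (18,-10,22) with a≤c, −a<b≤a
flip sign back: reduced form of g is (-18,10,-22)
reduced forms (-15, -14, -28) vs (-18, 10, -22) ⇒ inequivalent

no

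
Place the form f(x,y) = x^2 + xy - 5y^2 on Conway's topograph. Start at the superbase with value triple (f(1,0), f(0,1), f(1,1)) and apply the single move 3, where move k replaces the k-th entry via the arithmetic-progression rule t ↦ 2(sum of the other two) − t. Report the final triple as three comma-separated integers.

start (1,-5,-3) = (f(1,0),f(0,1),f(1,1))
replace slot 3: 2·(1+(-5)) − (-3) = -5 → (1,-5,-5)

1,-5,-5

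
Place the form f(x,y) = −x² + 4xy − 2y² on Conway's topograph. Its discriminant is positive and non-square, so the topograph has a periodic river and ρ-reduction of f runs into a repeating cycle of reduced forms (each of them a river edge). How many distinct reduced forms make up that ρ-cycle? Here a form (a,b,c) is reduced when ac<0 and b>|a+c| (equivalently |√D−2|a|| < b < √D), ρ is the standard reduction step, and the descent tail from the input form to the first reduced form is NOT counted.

D = 8, ⌊√D⌋ = 2
descent: ρ → (-2,0,1)
descent: ρ → (1,2,-1)  [lands on river]
river: ρ → (-1,2,1)
ρ-cycle length = 2 (tail of 2 descent steps not counted)

2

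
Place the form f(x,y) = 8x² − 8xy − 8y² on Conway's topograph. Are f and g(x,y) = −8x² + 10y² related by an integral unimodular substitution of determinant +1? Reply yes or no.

D₁ = 320, D₂ = 320
river cycle of f (length 2): (-8, 8, 8), (8, 8, -8)
river cycle of g (length 2): (-8, 16, 2), (2, 16, -8)
cycles differ ⇒ inequivalent

no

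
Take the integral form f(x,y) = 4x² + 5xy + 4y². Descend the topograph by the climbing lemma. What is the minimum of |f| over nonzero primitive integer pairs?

translate: b→-3 (≡5 mod 8), so (4,5,4)→(4,-3,3)
flip: (4,-3,3)→(3,3,4)
reduced (well bottom): (3,3,4) with a≤c, −a<b≤a
well minimum = a = 3

3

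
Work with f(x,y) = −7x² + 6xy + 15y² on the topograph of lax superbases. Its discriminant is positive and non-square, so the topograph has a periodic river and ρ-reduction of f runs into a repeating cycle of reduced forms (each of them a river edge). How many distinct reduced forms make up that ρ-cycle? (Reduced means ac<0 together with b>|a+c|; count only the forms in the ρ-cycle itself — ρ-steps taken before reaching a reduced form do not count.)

D = 456, ⌊√D⌋ = 21
descent: ρ → (15,-6,-7)
descent: ρ → (-7,20,2)  [lands on river]
river: ρ → (2,20,-7)
river: ρ → (-7,8,14)
river: ρ → (14,20,-1)
river: ρ → (-1,20,14)
river: ρ → (14,8,-7)
ρ-cycle length = 6 (tail of 2 descent steps not counted)

6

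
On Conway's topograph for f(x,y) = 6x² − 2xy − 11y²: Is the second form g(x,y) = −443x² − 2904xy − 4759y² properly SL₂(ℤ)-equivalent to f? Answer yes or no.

D₁ = 268, D₂ = 268
river cycle of f (length 10): (6, 10, -7), (-7, 4, 9), (9, 14, -2), (-2, 14, 9), (9, 4, -7), (-7, 10, 6), (6, 14, -3), (-3, 16, 1), (1, 16, -3), (-3, 14, 6)
river cycle of g (length 10): (-3, 14, 6), (6, 10, -7), (-7, 4, 9), (9, 14, -2), (-2, 14, 9), (9, 4, -7), (-7, 10, 6), (6, 14, -3), (-3, 16, 1), (1, 16, -3)
cycles coincide ⇒ equivalent

yes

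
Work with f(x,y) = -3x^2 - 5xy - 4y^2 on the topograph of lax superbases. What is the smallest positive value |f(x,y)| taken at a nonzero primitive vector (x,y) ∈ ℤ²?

translate: b→-1 (≡5 mod 6), so (3,5,4)→(3,-1,2)
flip: (3,-1,2)→(2,1,3)
reduced (well bottom): (2,1,3) with a≤c, −a<b≤a
well minimum |f| = |-2| = 2 (negative-definite)

2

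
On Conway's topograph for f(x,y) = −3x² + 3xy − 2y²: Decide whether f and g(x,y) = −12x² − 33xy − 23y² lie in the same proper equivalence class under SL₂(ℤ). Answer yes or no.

D₁ = -15, D₂ = -15
f is negative-definite; reduce −f:
−f: translate: b→3 (≡-3 mod 6), so (3,-3,2)→(3,3,2)
−f: flip: (3,3,2)→(2,-3,3)
−f: translate: b→1 (≡-3 mod 4), so (2,-3,3)→(2,1,2)
−f: reduced (well bottom): (2,1,2) with a≤c, −a<b≤a
flip sign back: reduced form of f is (-2,-1,-2)
g is negative-definite; reduce −g:
−g: translate: b→9 (≡33 mod 24), so (12,33,23)→(12,9,2)
−g: flip: (12,9,2)→(2,-9,12)
−g: translate: b→-1 (≡-9 mod 4), so (2,-9,12)→(2,-1,2)
−g: flip: (2,-1,2)→(2,1,2)
−g: reduced (well bottom): (2,1,2) with a≤c, −a<b≤a
flip sign back: reduced form of g is (-2,-1,-2)
reduced forms (-2, -1, -2) vs (-2, -1, -2) ⇒ equivalent

yes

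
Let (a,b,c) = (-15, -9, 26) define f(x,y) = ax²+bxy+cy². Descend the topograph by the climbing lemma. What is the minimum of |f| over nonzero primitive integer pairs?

descent: ρ → (26,9,-15)
descent: ρ → (-15,21,20)  [lands on river]
river: ρ → (20,19,-16)
river: ρ → (-16,13,23)
river: ρ → (23,33,-6)
river: ρ → (-6,39,5)
river: ρ → (5,31,-34)
river: ρ → (-34,37,2)
river: ρ → (2,39,-15)
closes: descent 2, river 8
min |a| on river = 2

2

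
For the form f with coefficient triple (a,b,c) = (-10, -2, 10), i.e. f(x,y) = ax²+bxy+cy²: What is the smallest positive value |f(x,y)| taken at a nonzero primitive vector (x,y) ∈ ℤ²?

descent: ρ → (10,2,-10)  [lands on river]
river: ρ → (-10,18,2)
river: ρ → (2,18,-10)
river: ρ → (-10,2,10)
river: ρ → (10,18,-2)
river: ρ → (-2,18,10)
closes: descent 1, river 6
min |a| on river = 2

2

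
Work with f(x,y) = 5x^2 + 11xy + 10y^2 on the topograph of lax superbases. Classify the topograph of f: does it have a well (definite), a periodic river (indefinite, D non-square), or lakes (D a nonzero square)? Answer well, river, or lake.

D = b²−4ac = 11² − 4·5·10 = -79
D < 0 ⇒ definite ⇒ every region one sign ⇒ single well

well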